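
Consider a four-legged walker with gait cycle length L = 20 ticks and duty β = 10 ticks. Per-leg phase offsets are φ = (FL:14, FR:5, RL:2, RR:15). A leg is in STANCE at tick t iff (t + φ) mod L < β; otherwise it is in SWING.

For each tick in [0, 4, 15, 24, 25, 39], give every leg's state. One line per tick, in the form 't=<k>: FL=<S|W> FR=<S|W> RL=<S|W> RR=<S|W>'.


t=0: phase=(14,5,2,15) vs β=10 → FL=W FR=S RL=S RR=W
t=4: phase=(18,9,6,19) vs β=10 → FL=W FR=S RL=S RR=W
t=15: phase=(9,0,17,10) vs β=10 → FL=S FR=S RL=W RR=W
t=24: phase=(18,9,6,19) vs β=10 → FL=W FR=S RL=S RR=W
t=25: phase=(19,10,7,0) vs β=10 → FL=W FR=W RL=S RR=S
t=39: phase=(13,4,1,14) vs β=10 → FL=W FR=S RL=S RR=W

t=0: FL=W FR=S RL=S RR=W
t=4: FL=W FR=S RL=S RR=W
t=15: FL=S FR=S RL=W RR=W
t=24: FL=W FR=S RL=S RR=W
t=25: FL=W FR=W RL=S RR=S
t=39: FL=W FR=S RL=S RR=W


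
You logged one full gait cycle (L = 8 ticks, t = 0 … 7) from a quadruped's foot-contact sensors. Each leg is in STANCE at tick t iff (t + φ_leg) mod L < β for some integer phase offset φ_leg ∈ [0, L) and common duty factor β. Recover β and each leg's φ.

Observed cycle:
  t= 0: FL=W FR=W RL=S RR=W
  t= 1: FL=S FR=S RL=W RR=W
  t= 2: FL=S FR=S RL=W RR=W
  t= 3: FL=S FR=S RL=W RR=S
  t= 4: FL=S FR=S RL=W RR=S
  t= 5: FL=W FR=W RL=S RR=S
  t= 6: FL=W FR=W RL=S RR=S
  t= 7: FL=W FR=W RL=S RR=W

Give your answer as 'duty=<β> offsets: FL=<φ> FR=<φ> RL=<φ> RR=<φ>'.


duty=4 offsets: FL=7 FR=7 RL=3 RR=5

duty β = stance ticks per leg = 4
FL: stance ticks = 4; W→S at t=1 → φ=7
FR: stance ticks = 4; W→S at t=1 → φ=7
RL: stance ticks = 4; W→S at t=5 → φ=3
RR: stance ticks = 4; W→S at t=3 → φ=5


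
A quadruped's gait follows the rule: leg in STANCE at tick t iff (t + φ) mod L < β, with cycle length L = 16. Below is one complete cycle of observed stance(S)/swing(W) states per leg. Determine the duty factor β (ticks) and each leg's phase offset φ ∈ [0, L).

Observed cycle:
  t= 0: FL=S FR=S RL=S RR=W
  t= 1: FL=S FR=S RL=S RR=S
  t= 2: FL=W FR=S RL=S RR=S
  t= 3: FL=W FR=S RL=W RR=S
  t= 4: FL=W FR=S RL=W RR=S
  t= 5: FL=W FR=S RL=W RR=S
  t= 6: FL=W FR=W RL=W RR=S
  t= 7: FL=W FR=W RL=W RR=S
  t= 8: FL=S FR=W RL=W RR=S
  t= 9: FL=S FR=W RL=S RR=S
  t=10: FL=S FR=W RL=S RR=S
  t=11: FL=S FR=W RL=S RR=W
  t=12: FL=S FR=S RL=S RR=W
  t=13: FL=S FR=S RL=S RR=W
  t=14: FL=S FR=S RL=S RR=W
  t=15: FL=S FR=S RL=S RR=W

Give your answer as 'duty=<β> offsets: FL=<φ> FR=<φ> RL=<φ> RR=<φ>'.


duty=10 offsets: FL=8 FR=4 RL=7 RR=15

duty β = stance ticks per leg = 10
FL: stance ticks = 10; W→S at t=8 → φ=8
FR: stance ticks = 10; W→S at t=12 → φ=4
RL: stance ticks = 10; W→S at t=9 → φ=7
RR: stance ticks = 10; W→S at t=1 → φ=15


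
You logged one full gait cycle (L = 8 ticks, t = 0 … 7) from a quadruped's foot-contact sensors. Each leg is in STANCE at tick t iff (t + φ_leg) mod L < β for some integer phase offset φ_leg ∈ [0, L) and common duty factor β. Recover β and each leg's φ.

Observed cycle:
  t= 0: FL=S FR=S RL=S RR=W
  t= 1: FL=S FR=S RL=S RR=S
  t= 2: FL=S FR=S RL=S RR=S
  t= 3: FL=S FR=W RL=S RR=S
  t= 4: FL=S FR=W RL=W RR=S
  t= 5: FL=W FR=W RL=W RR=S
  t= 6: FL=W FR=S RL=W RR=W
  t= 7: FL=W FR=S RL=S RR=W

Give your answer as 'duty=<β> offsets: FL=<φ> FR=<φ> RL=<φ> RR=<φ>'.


duty=5 offsets: FL=0 FR=2 RL=1 RR=7

duty β = stance ticks per leg = 5
FL: stance ticks = 5; W→S at t=0 → φ=0
FR: stance ticks = 5; W→S at t=6 → φ=2
RL: stance ticks = 5; W→S at t=7 → φ=1
RR: stance ticks = 5; W→S at t=1 → φ=7


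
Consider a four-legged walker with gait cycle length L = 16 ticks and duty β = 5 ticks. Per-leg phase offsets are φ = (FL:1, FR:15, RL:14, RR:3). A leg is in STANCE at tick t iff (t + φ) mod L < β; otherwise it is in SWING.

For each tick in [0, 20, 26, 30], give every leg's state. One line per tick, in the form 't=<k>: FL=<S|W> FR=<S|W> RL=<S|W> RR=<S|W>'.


t=0: FL=S FR=W RL=W RR=S
t=20: FL=W FR=S RL=S RR=W
t=26: FL=W FR=W RL=W RR=W
t=30: FL=W FR=W RL=W RR=S

t=0: phase=(1,15,14,3) vs β=5 → FL=S FR=W RL=W RR=S
t=20: phase=(5,3,2,7) vs β=5 → FL=W FR=S RL=S RR=W
t=26: phase=(11,9,8,13) vs β=5 → FL=W FR=W RL=W RR=W
t=30: phase=(15,13,12,1) vs β=5 → FL=W FR=W RL=W RR=S


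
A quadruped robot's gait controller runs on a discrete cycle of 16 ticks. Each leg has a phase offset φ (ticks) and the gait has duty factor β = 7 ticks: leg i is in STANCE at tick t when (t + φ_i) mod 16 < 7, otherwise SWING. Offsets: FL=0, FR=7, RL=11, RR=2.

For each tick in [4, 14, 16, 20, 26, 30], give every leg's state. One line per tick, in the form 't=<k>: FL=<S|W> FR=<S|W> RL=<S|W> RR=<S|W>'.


t=4: phase=(4,11,15,6) vs β=7 → FL=S FR=W RL=W RR=S
t=14: phase=(14,5,9,0) vs β=7 → FL=W FR=S RL=W RR=S
t=16: phase=(0,7,11,2) vs β=7 → FL=S FR=W RL=W RR=S
t=20: phase=(4,11,15,6) vs β=7 → FL=S FR=W RL=W RR=S
t=26: phase=(10,1,5,12) vs β=7 → FL=W FR=S RL=S RR=W
t=30: phase=(14,5,9,0) vs β=7 → FL=W FR=S RL=W RR=S

t=4: FL=S FR=W RL=W RR=S
t=14: FL=W FR=S RL=W RR=S
t=16: FL=S FR=W RL=W RR=S
t=20: FL=S FR=W RL=W RR=S
t=26: FL=W FR=S RL=S RR=W
t=30: FL=W FR=S RL=W RR=S


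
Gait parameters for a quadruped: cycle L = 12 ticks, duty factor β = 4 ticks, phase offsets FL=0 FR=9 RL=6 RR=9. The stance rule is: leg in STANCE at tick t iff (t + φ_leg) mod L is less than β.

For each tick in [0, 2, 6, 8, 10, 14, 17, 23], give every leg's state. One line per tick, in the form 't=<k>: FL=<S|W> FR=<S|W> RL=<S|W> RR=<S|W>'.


t=0: phase=(0,9,6,9) vs β=4 → FL=S FR=W RL=W RR=W
t=2: phase=(2,11,8,11) vs β=4 → FL=S FR=W RL=W RR=W
t=6: phase=(6,3,0,3) vs β=4 → FL=W FR=S RL=S RR=S
t=8: phase=(8,5,2,5) vs β=4 → FL=W FR=W RL=S RR=W
t=10: phase=(10,7,4,7) vs β=4 → FL=W FR=W RL=W RR=W
t=14: phase=(2,11,8,11) vs β=4 → FL=S FR=W RL=W RR=W
t=17: phase=(5,2,11,2) vs β=4 → FL=W FR=S RL=W RR=S
t=23: phase=(11,8,5,8) vs β=4 → FL=W FR=W RL=W RR=W

t=0: FL=S FR=W RL=W RR=W
t=2: FL=S FR=W RL=W RR=W
t=6: FL=W FR=S RL=S RR=S
t=8: FL=W FR=W RL=S RR=W
t=10: FL=W FR=W RL=W RR=W
t=14: FL=S FR=W RL=W RR=W
t=17: FL=W FR=S RL=W RR=S
t=23: FL=W FR=W RL=W RR=W


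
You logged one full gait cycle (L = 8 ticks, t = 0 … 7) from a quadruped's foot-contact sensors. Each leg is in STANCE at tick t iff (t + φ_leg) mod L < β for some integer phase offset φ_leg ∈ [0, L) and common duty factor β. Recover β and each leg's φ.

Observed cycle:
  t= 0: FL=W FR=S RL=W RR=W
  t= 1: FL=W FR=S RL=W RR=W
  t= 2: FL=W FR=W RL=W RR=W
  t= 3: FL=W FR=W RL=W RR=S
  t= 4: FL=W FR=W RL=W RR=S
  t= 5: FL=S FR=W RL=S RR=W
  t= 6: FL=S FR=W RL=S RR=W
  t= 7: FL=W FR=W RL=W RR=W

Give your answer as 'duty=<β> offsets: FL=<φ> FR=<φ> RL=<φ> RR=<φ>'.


duty=2 offsets: FL=3 FR=0 RL=3 RR=5

duty β = stance ticks per leg = 2
FL: stance ticks = 2; W→S at t=5 → φ=3
FR: stance ticks = 2; W→S at t=0 → φ=0
RL: stance ticks = 2; W→S at t=5 → φ=3
RR: stance ticks = 2; W→S at t=3 → φ=5


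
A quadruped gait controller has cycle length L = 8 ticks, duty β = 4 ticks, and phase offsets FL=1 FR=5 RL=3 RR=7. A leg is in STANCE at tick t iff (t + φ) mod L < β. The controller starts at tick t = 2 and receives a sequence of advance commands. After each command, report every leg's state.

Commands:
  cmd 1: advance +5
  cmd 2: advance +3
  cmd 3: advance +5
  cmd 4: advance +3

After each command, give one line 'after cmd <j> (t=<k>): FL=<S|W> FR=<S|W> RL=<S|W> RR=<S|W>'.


start t=2: FL=S FR=W RL=W RR=S
cmd 1: advance +5 → t=7, phase=(0,4,2,6) → FL=S FR=W RL=S RR=W
cmd 2: advance +3 → t=10, phase=(3,7,5,1) → FL=S FR=W RL=W RR=S
cmd 3: advance +5 → t=15, phase=(0,4,2,6) → FL=S FR=W RL=S RR=W
cmd 4: advance +3 → t=18, phase=(3,7,5,1) → FL=S FR=W RL=W RR=S

after cmd 1 (t=7): FL=S FR=W RL=S RR=W
after cmd 2 (t=10): FL=S FR=W RL=W RR=S
after cmd 3 (t=15): FL=S FR=W RL=S RR=W
after cmd 4 (t=18): FL=S FR=W RL=W RR=S


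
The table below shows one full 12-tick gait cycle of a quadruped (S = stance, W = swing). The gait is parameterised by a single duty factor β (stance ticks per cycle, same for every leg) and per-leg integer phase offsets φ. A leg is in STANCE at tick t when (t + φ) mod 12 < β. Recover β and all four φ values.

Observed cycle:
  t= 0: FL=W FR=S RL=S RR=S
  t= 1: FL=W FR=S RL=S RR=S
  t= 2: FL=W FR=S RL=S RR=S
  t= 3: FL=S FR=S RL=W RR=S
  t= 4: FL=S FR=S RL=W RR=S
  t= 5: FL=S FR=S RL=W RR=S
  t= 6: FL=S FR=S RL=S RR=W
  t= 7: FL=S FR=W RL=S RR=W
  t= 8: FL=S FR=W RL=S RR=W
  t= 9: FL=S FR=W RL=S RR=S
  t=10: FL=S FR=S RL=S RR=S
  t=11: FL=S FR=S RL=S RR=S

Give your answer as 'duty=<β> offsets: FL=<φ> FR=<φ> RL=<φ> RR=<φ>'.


duty β = stance ticks per leg = 9
FL: stance ticks = 9; W→S at t=3 → φ=9
FR: stance ticks = 9; W→S at t=10 → φ=2
RL: stance ticks = 9; W→S at t=6 → φ=6
RR: stance ticks = 9; W→S at t=9 → φ=3

duty=9 offsets: FL=9 FR=2 RL=6 RR=3


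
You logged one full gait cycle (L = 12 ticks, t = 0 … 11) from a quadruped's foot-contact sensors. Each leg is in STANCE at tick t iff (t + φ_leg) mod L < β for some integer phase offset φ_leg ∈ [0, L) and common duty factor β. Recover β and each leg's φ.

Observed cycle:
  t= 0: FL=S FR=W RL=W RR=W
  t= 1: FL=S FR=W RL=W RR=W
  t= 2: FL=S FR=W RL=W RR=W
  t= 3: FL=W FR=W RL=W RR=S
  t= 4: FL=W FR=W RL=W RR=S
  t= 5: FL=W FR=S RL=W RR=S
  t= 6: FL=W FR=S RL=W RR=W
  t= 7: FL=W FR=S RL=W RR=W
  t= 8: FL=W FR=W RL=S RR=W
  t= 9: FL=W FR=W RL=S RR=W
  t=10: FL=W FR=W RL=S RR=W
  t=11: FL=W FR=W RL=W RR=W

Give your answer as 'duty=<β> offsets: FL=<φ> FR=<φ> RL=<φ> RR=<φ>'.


duty β = stance ticks per leg = 3
FL: stance ticks = 3; W→S at t=0 → φ=0
FR: stance ticks = 3; W→S at t=5 → φ=7
RL: stance ticks = 3; W→S at t=8 → φ=4
RR: stance ticks = 3; W→S at t=3 → φ=9

duty=3 offsets: FL=0 FR=7 RL=4 RR=9


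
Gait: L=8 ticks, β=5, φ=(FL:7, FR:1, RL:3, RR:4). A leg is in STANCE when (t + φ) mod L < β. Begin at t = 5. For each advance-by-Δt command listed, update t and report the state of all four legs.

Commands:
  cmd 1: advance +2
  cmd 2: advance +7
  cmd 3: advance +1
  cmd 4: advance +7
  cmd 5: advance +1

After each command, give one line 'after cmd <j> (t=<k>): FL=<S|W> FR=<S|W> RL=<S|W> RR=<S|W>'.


after cmd 1 (t=7): FL=W FR=S RL=S RR=S
after cmd 2 (t=14): FL=W FR=W RL=S RR=S
after cmd 3 (t=15): FL=W FR=S RL=S RR=S
after cmd 4 (t=22): FL=W FR=W RL=S RR=S
after cmd 5 (t=23): FL=W FR=S RL=S RR=S

start t=5: FL=S FR=W RL=S RR=S
cmd 1: advance +2 → t=7, phase=(6,0,2,3) → FL=W FR=S RL=S RR=S
cmd 2: advance +7 → t=14, phase=(5,7,1,2) → FL=W FR=W RL=S RR=S
cmd 3: advance +1 → t=15, phase=(6,0,2,3) → FL=W FR=S RL=S RR=S
cmd 4: advance +7 → t=22, phase=(5,7,1,2) → FL=W FR=W RL=S RR=S
cmd 5: advance +1 → t=23, phase=(6,0,2,3) → FL=W FR=S RL=S RR=S


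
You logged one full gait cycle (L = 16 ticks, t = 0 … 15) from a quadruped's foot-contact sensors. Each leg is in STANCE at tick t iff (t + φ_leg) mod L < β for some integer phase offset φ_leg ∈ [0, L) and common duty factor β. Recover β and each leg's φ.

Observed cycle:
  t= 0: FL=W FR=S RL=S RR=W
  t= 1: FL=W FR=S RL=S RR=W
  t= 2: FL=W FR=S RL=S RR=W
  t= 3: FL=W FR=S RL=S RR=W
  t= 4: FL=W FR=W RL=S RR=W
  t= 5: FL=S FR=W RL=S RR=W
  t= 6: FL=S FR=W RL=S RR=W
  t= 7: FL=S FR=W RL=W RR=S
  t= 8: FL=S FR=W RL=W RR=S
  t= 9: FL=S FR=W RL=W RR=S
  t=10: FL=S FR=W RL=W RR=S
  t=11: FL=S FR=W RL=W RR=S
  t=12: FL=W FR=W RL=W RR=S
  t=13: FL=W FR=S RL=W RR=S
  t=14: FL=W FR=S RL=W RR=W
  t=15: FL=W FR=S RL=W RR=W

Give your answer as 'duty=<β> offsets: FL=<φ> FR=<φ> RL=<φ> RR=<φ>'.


duty β = stance ticks per leg = 7
FL: stance ticks = 7; W→S at t=5 → φ=11
FR: stance ticks = 7; W→S at t=13 → φ=3
RL: stance ticks = 7; W→S at t=0 → φ=0
RR: stance ticks = 7; W→S at t=7 → φ=9

duty=7 offsets: FL=11 FR=3 RL=0 RR=9


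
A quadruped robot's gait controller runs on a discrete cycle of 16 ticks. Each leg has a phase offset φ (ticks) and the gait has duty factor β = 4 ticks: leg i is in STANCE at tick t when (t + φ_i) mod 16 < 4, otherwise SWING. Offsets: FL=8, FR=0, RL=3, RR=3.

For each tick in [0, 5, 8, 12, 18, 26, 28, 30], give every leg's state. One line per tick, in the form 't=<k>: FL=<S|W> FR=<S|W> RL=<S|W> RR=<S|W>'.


t=0: FL=W FR=S RL=S RR=S
t=5: FL=W FR=W RL=W RR=W
t=8: FL=S FR=W RL=W RR=W
t=12: FL=W FR=W RL=W RR=W
t=18: FL=W FR=S RL=W RR=W
t=26: FL=S FR=W RL=W RR=W
t=28: FL=W FR=W RL=W RR=W
t=30: FL=W FR=W RL=S RR=S

t=0: phase=(8,0,3,3) vs β=4 → FL=W FR=S RL=S RR=S
t=5: phase=(13,5,8,8) vs β=4 → FL=W FR=W RL=W RR=W
t=8: phase=(0,8,11,11) vs β=4 → FL=S FR=W RL=W RR=W
t=12: phase=(4,12,15,15) vs β=4 → FL=W FR=W RL=W RR=W
t=18: phase=(10,2,5,5) vs β=4 → FL=W FR=S RL=W RR=W
t=26: phase=(2,10,13,13) vs β=4 → FL=S FR=W RL=W RR=W
t=28: phase=(4,12,15,15) vs β=4 → FL=W FR=W RL=W RR=W
t=30: phase=(6,14,1,1) vs β=4 → FL=W FR=W RL=S RR=S


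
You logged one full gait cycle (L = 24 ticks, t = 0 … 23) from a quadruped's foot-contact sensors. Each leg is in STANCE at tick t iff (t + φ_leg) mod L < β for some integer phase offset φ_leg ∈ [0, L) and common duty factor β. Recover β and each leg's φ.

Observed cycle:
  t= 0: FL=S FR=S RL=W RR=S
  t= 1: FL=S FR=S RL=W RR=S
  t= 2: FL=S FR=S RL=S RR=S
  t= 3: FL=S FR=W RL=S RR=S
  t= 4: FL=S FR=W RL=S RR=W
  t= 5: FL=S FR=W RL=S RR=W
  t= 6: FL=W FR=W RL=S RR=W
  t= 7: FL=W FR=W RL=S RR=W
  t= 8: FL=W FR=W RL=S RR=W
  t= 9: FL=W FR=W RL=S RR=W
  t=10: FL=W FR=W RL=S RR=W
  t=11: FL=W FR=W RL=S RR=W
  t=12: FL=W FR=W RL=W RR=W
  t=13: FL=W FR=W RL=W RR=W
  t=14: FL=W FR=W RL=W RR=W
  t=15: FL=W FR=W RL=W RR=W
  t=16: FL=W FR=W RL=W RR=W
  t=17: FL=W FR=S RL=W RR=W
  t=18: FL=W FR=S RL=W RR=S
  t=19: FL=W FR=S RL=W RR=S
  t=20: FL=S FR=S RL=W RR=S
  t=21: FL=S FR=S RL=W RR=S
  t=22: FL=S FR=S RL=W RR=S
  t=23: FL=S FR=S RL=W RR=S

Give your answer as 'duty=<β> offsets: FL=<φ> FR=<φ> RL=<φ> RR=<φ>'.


duty β = stance ticks per leg = 10
FL: stance ticks = 10; W→S at t=20 → φ=4
FR: stance ticks = 10; W→S at t=17 → φ=7
RL: stance ticks = 10; W→S at t=2 → φ=22
RR: stance ticks = 10; W→S at t=18 → φ=6

duty=10 offsets: FL=4 FR=7 RL=22 RR=6


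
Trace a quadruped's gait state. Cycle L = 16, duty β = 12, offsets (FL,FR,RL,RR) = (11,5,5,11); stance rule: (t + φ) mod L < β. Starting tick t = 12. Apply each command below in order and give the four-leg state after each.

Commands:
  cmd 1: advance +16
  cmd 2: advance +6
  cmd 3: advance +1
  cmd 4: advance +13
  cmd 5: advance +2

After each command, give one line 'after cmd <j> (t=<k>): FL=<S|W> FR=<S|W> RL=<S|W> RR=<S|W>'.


after cmd 1 (t=28): FL=S FR=S RL=S RR=S
after cmd 2 (t=34): FL=W FR=S RL=S RR=W
after cmd 3 (t=35): FL=W FR=S RL=S RR=W
after cmd 4 (t=48): FL=S FR=S RL=S RR=S
after cmd 5 (t=50): FL=W FR=S RL=S RR=W

start t=12: FL=S FR=S RL=S RR=S
cmd 1: advance +16 → t=28, phase=(7,1,1,7) → FL=S FR=S RL=S RR=S
cmd 2: advance +6 → t=34, phase=(13,7,7,13) → FL=W FR=S RL=S RR=W
cmd 3: advance +1 → t=35, phase=(14,8,8,14) → FL=W FR=S RL=S RR=W
cmd 4: advance +13 → t=48, phase=(11,5,5,11) → FL=S FR=S RL=S RR=S
cmd 5: advance +2 → t=50, phase=(13,7,7,13) → FL=W FR=S RL=S RR=W


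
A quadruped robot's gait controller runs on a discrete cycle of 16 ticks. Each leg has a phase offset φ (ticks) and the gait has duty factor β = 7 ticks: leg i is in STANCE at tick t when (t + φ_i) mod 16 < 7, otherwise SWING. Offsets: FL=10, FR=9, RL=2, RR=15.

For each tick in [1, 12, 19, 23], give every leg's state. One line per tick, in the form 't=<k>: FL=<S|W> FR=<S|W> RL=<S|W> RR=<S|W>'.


t=1: FL=W FR=W RL=S RR=S
t=12: FL=S FR=S RL=W RR=W
t=19: FL=W FR=W RL=S RR=S
t=23: FL=S FR=S RL=W RR=S

t=1: phase=(11,10,3,0) vs β=7 → FL=W FR=W RL=S RR=S
t=12: phase=(6,5,14,11) vs β=7 → FL=S FR=S RL=W RR=W
t=19: phase=(13,12,5,2) vs β=7 → FL=W FR=W RL=S RR=S
t=23: phase=(1,0,9,6) vs β=7 → FL=S FR=S RL=W RR=S


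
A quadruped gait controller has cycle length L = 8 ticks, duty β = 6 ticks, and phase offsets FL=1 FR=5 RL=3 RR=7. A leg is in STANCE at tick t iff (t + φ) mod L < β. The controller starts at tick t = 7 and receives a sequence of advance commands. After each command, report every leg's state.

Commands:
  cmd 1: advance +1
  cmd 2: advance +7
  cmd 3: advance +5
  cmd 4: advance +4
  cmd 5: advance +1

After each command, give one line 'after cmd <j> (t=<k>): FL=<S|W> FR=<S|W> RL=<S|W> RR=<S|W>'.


after cmd 1 (t=8): FL=S FR=S RL=S RR=W
after cmd 2 (t=15): FL=S FR=S RL=S RR=W
after cmd 3 (t=20): FL=S FR=S RL=W RR=S
after cmd 4 (t=24): FL=S FR=S RL=S RR=W
after cmd 5 (t=25): FL=S FR=W RL=S RR=S

start t=7: FL=S FR=S RL=S RR=W
cmd 1: advance +1 → t=8, phase=(1,5,3,7) → FL=S FR=S RL=S RR=W
cmd 2: advance +7 → t=15, phase=(0,4,2,6) → FL=S FR=S RL=S RR=W
cmd 3: advance +5 → t=20, phase=(5,1,7,3) → FL=S FR=S RL=W RR=S
cmd 4: advance +4 → t=24, phase=(1,5,3,7) → FL=S FR=S RL=S RR=W
cmd 5: advance +1 → t=25, phase=(2,6,4,0) → FL=S FR=W RL=S RR=S


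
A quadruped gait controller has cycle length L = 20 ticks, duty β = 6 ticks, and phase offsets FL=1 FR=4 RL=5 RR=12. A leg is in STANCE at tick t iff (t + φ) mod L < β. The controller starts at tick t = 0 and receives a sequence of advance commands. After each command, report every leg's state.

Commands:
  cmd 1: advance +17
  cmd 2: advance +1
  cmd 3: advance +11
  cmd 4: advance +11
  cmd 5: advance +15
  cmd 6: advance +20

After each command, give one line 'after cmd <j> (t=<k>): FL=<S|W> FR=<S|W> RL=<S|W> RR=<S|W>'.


start t=0: FL=S FR=S RL=S RR=W
cmd 1: advance +17 → t=17, phase=(18,1,2,9) → FL=W FR=S RL=S RR=W
cmd 2: advance +1 → t=18, phase=(19,2,3,10) → FL=W FR=S RL=S RR=W
cmd 3: advance +11 → t=29, phase=(10,13,14,1) → FL=W FR=W RL=W RR=S
cmd 4: advance +11 → t=40, phase=(1,4,5,12) → FL=S FR=S RL=S RR=W
cmd 5: advance +15 → t=55, phase=(16,19,0,7) → FL=W FR=W RL=S RR=W
cmd 6: advance +20 → t=75, phase=(16,19,0,7) → FL=W FR=W RL=S RR=W

after cmd 1 (t=17): FL=W FR=S RL=S RR=W
after cmd 2 (t=18): FL=W FR=S RL=S RR=W
after cmd 3 (t=29): FL=W FR=W RL=W RR=S
after cmd 4 (t=40): FL=S FR=S RL=S RR=W
after cmd 5 (t=55): FL=W FR=W RL=S RR=W
after cmd 6 (t=75): FL=W FR=W RL=S RR=W


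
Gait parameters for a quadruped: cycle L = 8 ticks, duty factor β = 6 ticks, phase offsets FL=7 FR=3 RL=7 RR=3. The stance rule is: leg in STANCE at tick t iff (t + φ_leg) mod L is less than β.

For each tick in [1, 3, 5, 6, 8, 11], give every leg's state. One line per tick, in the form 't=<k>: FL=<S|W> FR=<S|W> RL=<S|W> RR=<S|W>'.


t=1: FL=S FR=S RL=S RR=S
t=3: FL=S FR=W RL=S RR=W
t=5: FL=S FR=S RL=S RR=S
t=6: FL=S FR=S RL=S RR=S
t=8: FL=W FR=S RL=W RR=S
t=11: FL=S FR=W RL=S RR=W

t=1: phase=(0,4,0,4) vs β=6 → FL=S FR=S RL=S RR=S
t=3: phase=(2,6,2,6) vs β=6 → FL=S FR=W RL=S RR=W
t=5: phase=(4,0,4,0) vs β=6 → FL=S FR=S RL=S RR=S
t=6: phase=(5,1,5,1) vs β=6 → FL=S FR=S RL=S RR=S
t=8: phase=(7,3,7,3) vs β=6 → FL=W FR=S RL=W RR=S
t=11: phase=(2,6,2,6) vs β=6 → FL=S FR=W RL=S RR=W


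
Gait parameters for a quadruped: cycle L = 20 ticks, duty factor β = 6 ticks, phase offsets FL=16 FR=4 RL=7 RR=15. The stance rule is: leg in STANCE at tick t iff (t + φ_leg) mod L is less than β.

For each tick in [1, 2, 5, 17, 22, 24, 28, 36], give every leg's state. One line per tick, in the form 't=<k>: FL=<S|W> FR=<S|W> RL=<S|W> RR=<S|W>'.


t=1: FL=W FR=S RL=W RR=W
t=2: FL=W FR=W RL=W RR=W
t=5: FL=S FR=W RL=W RR=S
t=17: FL=W FR=S RL=S RR=W
t=22: FL=W FR=W RL=W RR=W
t=24: FL=S FR=W RL=W RR=W
t=28: FL=S FR=W RL=W RR=S
t=36: FL=W FR=S RL=S RR=W

t=1: phase=(17,5,8,16) vs β=6 → FL=W FR=S RL=W RR=W
t=2: phase=(18,6,9,17) vs β=6 → FL=W FR=W RL=W RR=W
t=5: phase=(1,9,12,0) vs β=6 → FL=S FR=W RL=W RR=S
t=17: phase=(13,1,4,12) vs β=6 → FL=W FR=S RL=S RR=W
t=22: phase=(18,6,9,17) vs β=6 → FL=W FR=W RL=W RR=W
t=24: phase=(0,8,11,19) vs β=6 → FL=S FR=W RL=W RR=W
t=28: phase=(4,12,15,3) vs β=6 → FL=S FR=W RL=W RR=S
t=36: phase=(12,0,3,11) vs β=6 → FL=W FR=S RL=S RR=W


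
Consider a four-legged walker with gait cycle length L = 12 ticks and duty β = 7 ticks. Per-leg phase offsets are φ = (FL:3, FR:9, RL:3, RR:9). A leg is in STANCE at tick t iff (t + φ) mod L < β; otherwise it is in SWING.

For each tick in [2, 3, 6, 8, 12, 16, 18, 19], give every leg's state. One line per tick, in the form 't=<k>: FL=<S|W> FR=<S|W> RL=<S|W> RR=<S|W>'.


t=2: phase=(5,11,5,11) vs β=7 → FL=S FR=W RL=S RR=W
t=3: phase=(6,0,6,0) vs β=7 → FL=S FR=S RL=S RR=S
t=6: phase=(9,3,9,3) vs β=7 → FL=W FR=S RL=W RR=S
t=8: phase=(11,5,11,5) vs β=7 → FL=W FR=S RL=W RR=S
t=12: phase=(3,9,3,9) vs β=7 → FL=S FR=W RL=S RR=W
t=16: phase=(7,1,7,1) vs β=7 → FL=W FR=S RL=W RR=S
t=18: phase=(9,3,9,3) vs β=7 → FL=W FR=S RL=W RR=S
t=19: phase=(10,4,10,4) vs β=7 → FL=W FR=S RL=W RR=S

t=2: FL=S FR=W RL=S RR=W
t=3: FL=S FR=S RL=S RR=S
t=6: FL=W FR=S RL=W RR=S
t=8: FL=W FR=S RL=W RR=S
t=12: FL=S FR=W RL=S RR=W
t=16: FL=W FR=S RL=W RR=S
t=18: FL=W FR=S RL=W RR=S
t=19: FL=W FR=S RL=W RR=S


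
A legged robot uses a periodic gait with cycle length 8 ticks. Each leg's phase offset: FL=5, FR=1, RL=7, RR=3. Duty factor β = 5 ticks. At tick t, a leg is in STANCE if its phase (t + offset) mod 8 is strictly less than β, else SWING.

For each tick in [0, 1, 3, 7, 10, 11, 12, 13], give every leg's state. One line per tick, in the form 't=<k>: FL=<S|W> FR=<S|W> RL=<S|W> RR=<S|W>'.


t=0: phase=(5,1,7,3) vs β=5 → FL=W FR=S RL=W RR=S
t=1: phase=(6,2,0,4) vs β=5 → FL=W FR=S RL=S RR=S
t=3: phase=(0,4,2,6) vs β=5 → FL=S FR=S RL=S RR=W
t=7: phase=(4,0,6,2) vs β=5 → FL=S FR=S RL=W RR=S
t=10: phase=(7,3,1,5) vs β=5 → FL=W FR=S RL=S RR=W
t=11: phase=(0,4,2,6) vs β=5 → FL=S FR=S RL=S RR=W
t=12: phase=(1,5,3,7) vs β=5 → FL=S FR=W RL=S RR=W
t=13: phase=(2,6,4,0) vs β=5 → FL=S FR=W RL=S RR=S

t=0: FL=W FR=S RL=W RR=S
t=1: FL=W FR=S RL=S RR=S
t=3: FL=S FR=S RL=S RR=W
t=7: FL=S FR=S RL=W RR=S
t=10: FL=W FR=S RL=S RR=W
t=11: FL=S FR=S RL=S RR=W
t=12: FL=S FR=W RL=S RR=W
t=13: FL=S FR=W RL=S RR=S


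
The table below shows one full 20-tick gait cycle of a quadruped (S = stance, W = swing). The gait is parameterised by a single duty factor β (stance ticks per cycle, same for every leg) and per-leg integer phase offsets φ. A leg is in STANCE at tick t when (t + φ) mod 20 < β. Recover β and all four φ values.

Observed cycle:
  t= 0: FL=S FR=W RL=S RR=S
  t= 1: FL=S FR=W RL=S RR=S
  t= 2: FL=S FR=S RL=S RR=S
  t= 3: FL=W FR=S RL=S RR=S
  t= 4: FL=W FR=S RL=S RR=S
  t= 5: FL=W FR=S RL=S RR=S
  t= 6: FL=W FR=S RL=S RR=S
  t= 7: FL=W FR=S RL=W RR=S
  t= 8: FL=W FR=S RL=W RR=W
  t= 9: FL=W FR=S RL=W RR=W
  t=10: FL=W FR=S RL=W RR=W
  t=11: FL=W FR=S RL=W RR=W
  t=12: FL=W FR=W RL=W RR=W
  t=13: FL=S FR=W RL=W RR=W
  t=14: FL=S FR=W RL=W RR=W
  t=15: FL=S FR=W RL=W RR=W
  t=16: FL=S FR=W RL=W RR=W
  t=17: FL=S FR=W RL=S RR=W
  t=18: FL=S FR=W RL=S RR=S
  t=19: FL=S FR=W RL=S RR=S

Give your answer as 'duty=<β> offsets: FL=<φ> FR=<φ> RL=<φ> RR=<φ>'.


duty β = stance ticks per leg = 10
FL: stance ticks = 10; W→S at t=13 → φ=7
FR: stance ticks = 10; W→S at t=2 → φ=18
RL: stance ticks = 10; W→S at t=17 → φ=3
RR: stance ticks = 10; W→S at t=18 → φ=2

duty=10 offsets: FL=7 FR=18 RL=3 RR=2


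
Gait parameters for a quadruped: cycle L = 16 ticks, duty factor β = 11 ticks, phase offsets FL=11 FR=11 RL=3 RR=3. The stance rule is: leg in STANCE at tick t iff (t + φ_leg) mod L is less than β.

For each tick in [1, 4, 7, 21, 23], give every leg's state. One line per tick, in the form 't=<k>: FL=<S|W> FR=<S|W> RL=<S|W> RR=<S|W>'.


t=1: phase=(12,12,4,4) vs β=11 → FL=W FR=W RL=S RR=S
t=4: phase=(15,15,7,7) vs β=11 → FL=W FR=W RL=S RR=S
t=7: phase=(2,2,10,10) vs β=11 → FL=S FR=S RL=S RR=S
t=21: phase=(0,0,8,8) vs β=11 → FL=S FR=S RL=S RR=S
t=23: phase=(2,2,10,10) vs β=11 → FL=S FR=S RL=S RR=S

t=1: FL=W FR=W RL=S RR=S
t=4: FL=W FR=W RL=S RR=S
t=7: FL=S FR=S RL=S RR=S
t=21: FL=S FR=S RL=S RR=S
t=23: FL=S FR=S RL=S RR=S


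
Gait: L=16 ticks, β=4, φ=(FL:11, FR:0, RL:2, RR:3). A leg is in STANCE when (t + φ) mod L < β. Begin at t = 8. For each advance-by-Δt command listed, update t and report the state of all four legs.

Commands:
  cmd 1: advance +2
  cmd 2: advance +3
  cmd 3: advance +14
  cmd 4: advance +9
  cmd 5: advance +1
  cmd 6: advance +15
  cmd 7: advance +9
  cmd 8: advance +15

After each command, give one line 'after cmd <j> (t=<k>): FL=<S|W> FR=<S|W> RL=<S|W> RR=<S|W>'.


start t=8: FL=S FR=W RL=W RR=W
cmd 1: advance +2 → t=10, phase=(5,10,12,13) → FL=W FR=W RL=W RR=W
cmd 2: advance +3 → t=13, phase=(8,13,15,0) → FL=W FR=W RL=W RR=S
cmd 3: advance +14 → t=27, phase=(6,11,13,14) → FL=W FR=W RL=W RR=W
cmd 4: advance +9 → t=36, phase=(15,4,6,7) → FL=W FR=W RL=W RR=W
cmd 5: advance +1 → t=37, phase=(0,5,7,8) → FL=S FR=W RL=W RR=W
cmd 6: advance +15 → t=52, phase=(15,4,6,7) → FL=W FR=W RL=W RR=W
cmd 7: advance +9 → t=61, phase=(8,13,15,0) → FL=W FR=W RL=W RR=S
cmd 8: advance +15 → t=76, phase=(7,12,14,15) → FL=W FR=W RL=W RR=W

after cmd 1 (t=10): FL=W FR=W RL=W RR=W
after cmd 2 (t=13): FL=W FR=W RL=W RR=S
after cmd 3 (t=27): FL=W FR=W RL=W RR=W
after cmd 4 (t=36): FL=W FR=W RL=W RR=W
after cmd 5 (t=37): FL=S FR=W RL=W RR=W
after cmd 6 (t=52): FL=W FR=W RL=W RR=W
after cmd 7 (t=61): FL=W FR=W RL=W RR=S
after cmd 8 (t=76): FL=W FR=W RL=W RR=W


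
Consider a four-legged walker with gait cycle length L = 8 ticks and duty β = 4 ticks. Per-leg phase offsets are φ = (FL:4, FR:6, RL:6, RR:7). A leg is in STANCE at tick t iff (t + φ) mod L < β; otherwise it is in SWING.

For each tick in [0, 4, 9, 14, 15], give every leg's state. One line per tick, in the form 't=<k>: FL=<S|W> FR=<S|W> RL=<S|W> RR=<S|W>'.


t=0: phase=(4,6,6,7) vs β=4 → FL=W FR=W RL=W RR=W
t=4: phase=(0,2,2,3) vs β=4 → FL=S FR=S RL=S RR=S
t=9: phase=(5,7,7,0) vs β=4 → FL=W FR=W RL=W RR=S
t=14: phase=(2,4,4,5) vs β=4 → FL=S FR=W RL=W RR=W
t=15: phase=(3,5,5,6) vs β=4 → FL=S FR=W RL=W RR=W

t=0: FL=W FR=W RL=W RR=W
t=4: FL=S FR=S RL=S RR=S
t=9: FL=W FR=W RL=W RR=S
t=14: FL=S FR=W RL=W RR=W
t=15: FL=S FR=W RL=W RR=W


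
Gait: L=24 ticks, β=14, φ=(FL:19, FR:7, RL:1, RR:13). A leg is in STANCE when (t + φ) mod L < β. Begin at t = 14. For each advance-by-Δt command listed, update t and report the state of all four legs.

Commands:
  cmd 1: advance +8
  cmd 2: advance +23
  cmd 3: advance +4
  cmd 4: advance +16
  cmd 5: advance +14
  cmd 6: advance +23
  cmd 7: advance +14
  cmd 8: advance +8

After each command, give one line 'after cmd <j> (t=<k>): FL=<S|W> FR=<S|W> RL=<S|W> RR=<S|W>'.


after cmd 1 (t=22): FL=W FR=S RL=W RR=S
after cmd 2 (t=45): FL=W FR=S RL=W RR=S
after cmd 3 (t=49): FL=W FR=S RL=S RR=W
after cmd 4 (t=65): FL=S FR=S RL=W RR=S
after cmd 5 (t=79): FL=S FR=W RL=S RR=W
after cmd 6 (t=102): FL=S FR=S RL=S RR=W
after cmd 7 (t=116): FL=W FR=S RL=W RR=S
after cmd 8 (t=124): FL=W FR=S RL=S RR=W

start t=14: FL=S FR=W RL=W RR=S
cmd 1: advance +8 → t=22, phase=(17,5,23,11) → FL=W FR=S RL=W RR=S
cmd 2: advance +23 → t=45, phase=(16,4,22,10) → FL=W FR=S RL=W RR=S
cmd 3: advance +4 → t=49, phase=(20,8,2,14) → FL=W FR=S RL=S RR=W
cmd 4: advance +16 → t=65, phase=(12,0,18,6) → FL=S FR=S RL=W RR=S
cmd 5: advance +14 → t=79, phase=(2,14,8,20) → FL=S FR=W RL=S RR=W
cmd 6: advance +23 → t=102, phase=(1,13,7,19) → FL=S FR=S RL=S RR=W
cmd 7: advance +14 → t=116, phase=(15,3,21,9) → FL=W FR=S RL=W RR=S
cmd 8: advance +8 → t=124, phase=(23,11,5,17) → FL=W FR=S RL=S RR=W


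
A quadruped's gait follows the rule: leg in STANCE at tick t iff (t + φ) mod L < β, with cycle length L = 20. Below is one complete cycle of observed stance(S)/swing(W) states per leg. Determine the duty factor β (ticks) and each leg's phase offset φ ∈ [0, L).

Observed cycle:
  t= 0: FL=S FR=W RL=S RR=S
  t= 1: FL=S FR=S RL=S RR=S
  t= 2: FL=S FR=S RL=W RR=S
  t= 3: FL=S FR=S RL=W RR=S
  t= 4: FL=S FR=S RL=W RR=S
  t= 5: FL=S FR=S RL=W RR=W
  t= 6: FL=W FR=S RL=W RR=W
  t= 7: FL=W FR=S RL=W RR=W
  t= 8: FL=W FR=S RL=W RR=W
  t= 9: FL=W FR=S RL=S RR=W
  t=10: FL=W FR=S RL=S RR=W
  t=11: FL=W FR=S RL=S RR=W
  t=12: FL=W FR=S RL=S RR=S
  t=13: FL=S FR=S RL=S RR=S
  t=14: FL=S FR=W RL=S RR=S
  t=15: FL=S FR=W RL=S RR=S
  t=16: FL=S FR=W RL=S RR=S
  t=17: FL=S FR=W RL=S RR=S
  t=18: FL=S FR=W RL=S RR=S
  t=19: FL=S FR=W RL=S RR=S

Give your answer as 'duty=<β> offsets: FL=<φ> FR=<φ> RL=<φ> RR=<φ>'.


duty=13 offsets: FL=7 FR=19 RL=11 RR=8

duty β = stance ticks per leg = 13
FL: stance ticks = 13; W→S at t=13 → φ=7
FR: stance ticks = 13; W→S at t=1 → φ=19
RL: stance ticks = 13; W→S at t=9 → φ=11
RR: stance ticks = 13; W→S at t=12 → φ=8


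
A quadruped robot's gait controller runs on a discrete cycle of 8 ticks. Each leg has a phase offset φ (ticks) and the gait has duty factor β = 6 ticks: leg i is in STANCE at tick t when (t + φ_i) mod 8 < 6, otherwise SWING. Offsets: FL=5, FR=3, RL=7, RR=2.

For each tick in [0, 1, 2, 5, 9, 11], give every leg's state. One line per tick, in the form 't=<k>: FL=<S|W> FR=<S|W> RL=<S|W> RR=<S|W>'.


t=0: FL=S FR=S RL=W RR=S
t=1: FL=W FR=S RL=S RR=S
t=2: FL=W FR=S RL=S RR=S
t=5: FL=S FR=S RL=S RR=W
t=9: FL=W FR=S RL=S RR=S
t=11: FL=S FR=W RL=S RR=S

t=0: phase=(5,3,7,2) vs β=6 → FL=S FR=S RL=W RR=S
t=1: phase=(6,4,0,3) vs β=6 → FL=W FR=S RL=S RR=S
t=2: phase=(7,5,1,4) vs β=6 → FL=W FR=S RL=S RR=S
t=5: phase=(2,0,4,7) vs β=6 → FL=S FR=S RL=S RR=W
t=9: phase=(6,4,0,3) vs β=6 → FL=W FR=S RL=S RR=S
t=11: phase=(0,6,2,5) vs β=6 → FL=S FR=W RL=S RR=S


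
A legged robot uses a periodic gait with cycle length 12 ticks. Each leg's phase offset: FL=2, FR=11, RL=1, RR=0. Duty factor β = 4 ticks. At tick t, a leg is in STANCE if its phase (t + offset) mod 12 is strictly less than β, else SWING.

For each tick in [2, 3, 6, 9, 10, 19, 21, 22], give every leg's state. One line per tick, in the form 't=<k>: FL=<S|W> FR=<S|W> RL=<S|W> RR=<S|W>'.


t=2: phase=(4,1,3,2) vs β=4 → FL=W FR=S RL=S RR=S
t=3: phase=(5,2,4,3) vs β=4 → FL=W FR=S RL=W RR=S
t=6: phase=(8,5,7,6) vs β=4 → FL=W FR=W RL=W RR=W
t=9: phase=(11,8,10,9) vs β=4 → FL=W FR=W RL=W RR=W
t=10: phase=(0,9,11,10) vs β=4 → FL=S FR=W RL=W RR=W
t=19: phase=(9,6,8,7) vs β=4 → FL=W FR=W RL=W RR=W
t=21: phase=(11,8,10,9) vs β=4 → FL=W FR=W RL=W RR=W
t=22: phase=(0,9,11,10) vs β=4 → FL=S FR=W RL=W RR=W

t=2: FL=W FR=S RL=S RR=S
t=3: FL=W FR=S RL=W RR=S
t=6: FL=W FR=W RL=W RR=W
t=9: FL=W FR=W RL=W RR=W
t=10: FL=S FR=W RL=W RR=W
t=19: FL=W FR=W RL=W RR=W
t=21: FL=W FR=W RL=W RR=W
t=22: FL=S FR=W RL=W RR=W


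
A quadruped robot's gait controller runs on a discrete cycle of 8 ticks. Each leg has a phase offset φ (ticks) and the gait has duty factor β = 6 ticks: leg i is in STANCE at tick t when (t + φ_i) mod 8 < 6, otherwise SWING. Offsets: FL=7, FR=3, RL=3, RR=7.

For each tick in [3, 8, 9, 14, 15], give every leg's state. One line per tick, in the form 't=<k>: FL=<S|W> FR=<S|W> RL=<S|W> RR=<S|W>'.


t=3: FL=S FR=W RL=W RR=S
t=8: FL=W FR=S RL=S RR=W
t=9: FL=S FR=S RL=S RR=S
t=14: FL=S FR=S RL=S RR=S
t=15: FL=W FR=S RL=S RR=W

t=3: phase=(2,6,6,2) vs β=6 → FL=S FR=W RL=W RR=S
t=8: phase=(7,3,3,7) vs β=6 → FL=W FR=S RL=S RR=W
t=9: phase=(0,4,4,0) vs β=6 → FL=S FR=S RL=S RR=S
t=14: phase=(5,1,1,5) vs β=6 → FL=S FR=S RL=S RR=S
t=15: phase=(6,2,2,6) vs β=6 → FL=W FR=S RL=S RR=W


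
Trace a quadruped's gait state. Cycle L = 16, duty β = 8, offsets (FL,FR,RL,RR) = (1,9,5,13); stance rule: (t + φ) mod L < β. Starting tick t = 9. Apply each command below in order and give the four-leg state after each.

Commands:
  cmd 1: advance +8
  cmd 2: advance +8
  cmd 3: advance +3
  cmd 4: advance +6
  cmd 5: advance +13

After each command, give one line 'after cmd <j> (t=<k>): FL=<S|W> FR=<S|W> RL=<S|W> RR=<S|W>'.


start t=9: FL=W FR=S RL=W RR=S
cmd 1: advance +8 → t=17, phase=(2,10,6,14) → FL=S FR=W RL=S RR=W
cmd 2: advance +8 → t=25, phase=(10,2,14,6) → FL=W FR=S RL=W RR=S
cmd 3: advance +3 → t=28, phase=(13,5,1,9) → FL=W FR=S RL=S RR=W
cmd 4: advance +6 → t=34, phase=(3,11,7,15) → FL=S FR=W RL=S RR=W
cmd 5: advance +13 → t=47, phase=(0,8,4,12) → FL=S FR=W RL=S RR=W

after cmd 1 (t=17): FL=S FR=W RL=S RR=W
after cmd 2 (t=25): FL=W FR=S RL=W RR=S
after cmd 3 (t=28): FL=W FR=S RL=S RR=W
after cmd 4 (t=34): FL=S FR=W RL=S RR=W
after cmd 5 (t=47): FL=S FR=W RL=S RR=W


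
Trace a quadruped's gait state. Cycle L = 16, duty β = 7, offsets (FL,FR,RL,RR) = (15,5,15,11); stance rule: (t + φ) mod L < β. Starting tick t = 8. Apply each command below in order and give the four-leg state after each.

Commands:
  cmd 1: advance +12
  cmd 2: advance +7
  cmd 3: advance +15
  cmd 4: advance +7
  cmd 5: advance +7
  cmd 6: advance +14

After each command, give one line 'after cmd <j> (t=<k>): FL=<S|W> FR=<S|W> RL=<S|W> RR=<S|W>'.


start t=8: FL=W FR=W RL=W RR=S
cmd 1: advance +12 → t=20, phase=(3,9,3,15) → FL=S FR=W RL=S RR=W
cmd 2: advance +7 → t=27, phase=(10,0,10,6) → FL=W FR=S RL=W RR=S
cmd 3: advance +15 → t=42, phase=(9,15,9,5) → FL=W FR=W RL=W RR=S
cmd 4: advance +7 → t=49, phase=(0,6,0,12) → FL=S FR=S RL=S RR=W
cmd 5: advance +7 → t=56, phase=(7,13,7,3) → FL=W FR=W RL=W RR=S
cmd 6: advance +14 → t=70, phase=(5,11,5,1) → FL=S FR=W RL=S RR=S

after cmd 1 (t=20): FL=S FR=W RL=S RR=W
after cmd 2 (t=27): FL=W FR=S RL=W RR=S
after cmd 3 (t=42): FL=W FR=W RL=W RR=S
after cmd 4 (t=49): FL=S FR=S RL=S RR=W
after cmd 5 (t=56): FL=W FR=W RL=W RR=S
after cmd 6 (t=70): FL=S FR=W RL=S RR=S


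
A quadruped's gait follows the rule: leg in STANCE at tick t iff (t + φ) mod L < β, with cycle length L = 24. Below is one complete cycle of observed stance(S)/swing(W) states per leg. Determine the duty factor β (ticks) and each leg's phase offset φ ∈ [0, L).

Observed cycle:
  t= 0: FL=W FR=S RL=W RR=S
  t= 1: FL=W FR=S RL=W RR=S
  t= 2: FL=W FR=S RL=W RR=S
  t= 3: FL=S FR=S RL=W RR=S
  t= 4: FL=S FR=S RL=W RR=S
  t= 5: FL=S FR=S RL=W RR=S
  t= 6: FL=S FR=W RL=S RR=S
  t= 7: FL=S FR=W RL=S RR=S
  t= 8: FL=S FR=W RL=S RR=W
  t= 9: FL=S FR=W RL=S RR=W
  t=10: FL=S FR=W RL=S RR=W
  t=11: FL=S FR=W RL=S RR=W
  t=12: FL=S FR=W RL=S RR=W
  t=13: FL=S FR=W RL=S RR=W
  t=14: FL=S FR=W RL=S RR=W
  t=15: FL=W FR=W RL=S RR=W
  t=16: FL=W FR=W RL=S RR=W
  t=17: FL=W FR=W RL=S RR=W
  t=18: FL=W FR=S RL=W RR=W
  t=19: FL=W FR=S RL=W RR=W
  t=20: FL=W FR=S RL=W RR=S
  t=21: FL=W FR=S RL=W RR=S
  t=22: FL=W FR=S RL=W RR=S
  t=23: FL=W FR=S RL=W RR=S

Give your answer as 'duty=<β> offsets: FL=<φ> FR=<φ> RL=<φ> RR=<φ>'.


duty=12 offsets: FL=21 FR=6 RL=18 RR=4

duty β = stance ticks per leg = 12
FL: stance ticks = 12; W→S at t=3 → φ=21
FR: stance ticks = 12; W→S at t=18 → φ=6
RL: stance ticks = 12; W→S at t=6 → φ=18
RR: stance ticks = 12; W→S at t=20 → φ=4


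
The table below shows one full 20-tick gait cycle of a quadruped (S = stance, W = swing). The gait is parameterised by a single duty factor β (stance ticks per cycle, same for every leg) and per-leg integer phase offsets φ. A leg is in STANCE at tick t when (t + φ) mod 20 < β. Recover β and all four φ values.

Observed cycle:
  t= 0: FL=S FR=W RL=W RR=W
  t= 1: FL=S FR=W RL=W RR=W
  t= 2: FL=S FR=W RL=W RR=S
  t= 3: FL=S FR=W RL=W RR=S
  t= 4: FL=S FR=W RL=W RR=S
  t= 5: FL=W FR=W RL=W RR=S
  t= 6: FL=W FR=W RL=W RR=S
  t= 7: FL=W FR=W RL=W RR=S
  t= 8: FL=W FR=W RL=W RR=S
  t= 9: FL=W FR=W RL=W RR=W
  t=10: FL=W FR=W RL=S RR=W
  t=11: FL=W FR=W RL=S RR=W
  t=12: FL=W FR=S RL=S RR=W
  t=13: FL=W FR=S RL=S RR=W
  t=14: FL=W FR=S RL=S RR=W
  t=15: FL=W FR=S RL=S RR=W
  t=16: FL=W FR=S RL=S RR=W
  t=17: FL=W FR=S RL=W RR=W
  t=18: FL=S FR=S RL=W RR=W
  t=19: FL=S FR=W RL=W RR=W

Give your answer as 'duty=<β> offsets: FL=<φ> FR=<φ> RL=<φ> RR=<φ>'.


duty β = stance ticks per leg = 7
FL: stance ticks = 7; W→S at t=18 → φ=2
FR: stance ticks = 7; W→S at t=12 → φ=8
RL: stance ticks = 7; W→S at t=10 → φ=10
RR: stance ticks = 7; W→S at t=2 → φ=18

duty=7 offsets: FL=2 FR=8 RL=10 RR=18


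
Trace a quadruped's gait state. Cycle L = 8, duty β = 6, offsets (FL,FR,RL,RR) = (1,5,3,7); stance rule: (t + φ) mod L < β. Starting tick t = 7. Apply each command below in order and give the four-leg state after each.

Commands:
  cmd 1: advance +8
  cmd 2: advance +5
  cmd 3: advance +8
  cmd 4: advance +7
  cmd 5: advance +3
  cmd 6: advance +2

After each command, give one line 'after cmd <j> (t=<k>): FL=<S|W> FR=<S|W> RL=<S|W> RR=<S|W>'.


after cmd 1 (t=15): FL=S FR=S RL=S RR=W
after cmd 2 (t=20): FL=S FR=S RL=W RR=S
after cmd 3 (t=28): FL=S FR=S RL=W RR=S
after cmd 4 (t=35): FL=S FR=S RL=W RR=S
after cmd 5 (t=38): FL=W FR=S RL=S RR=S
after cmd 6 (t=40): FL=S FR=S RL=S RR=W

start t=7: FL=S FR=S RL=S RR=W
cmd 1: advance +8 → t=15, phase=(0,4,2,6) → FL=S FR=S RL=S RR=W
cmd 2: advance +5 → t=20, phase=(5,1,7,3) → FL=S FR=S RL=W RR=S
cmd 3: advance +8 → t=28, phase=(5,1,7,3) → FL=S FR=S RL=W RR=S
cmd 4: advance +7 → t=35, phase=(4,0,6,2) → FL=S FR=S RL=W RR=S
cmd 5: advance +3 → t=38, phase=(7,3,1,5) → FL=W FR=S RL=S RR=S
cmd 6: advance +2 → t=40, phase=(1,5,3,7) → FL=S FR=S RL=S RR=W


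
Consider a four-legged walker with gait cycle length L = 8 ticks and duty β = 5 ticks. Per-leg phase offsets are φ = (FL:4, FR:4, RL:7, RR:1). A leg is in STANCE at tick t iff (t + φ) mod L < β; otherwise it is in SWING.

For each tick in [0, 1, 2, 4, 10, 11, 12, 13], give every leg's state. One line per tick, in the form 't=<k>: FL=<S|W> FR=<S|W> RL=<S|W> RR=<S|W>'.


t=0: FL=S FR=S RL=W RR=S
t=1: FL=W FR=W RL=S RR=S
t=2: FL=W FR=W RL=S RR=S
t=4: FL=S FR=S RL=S RR=W
t=10: FL=W FR=W RL=S RR=S
t=11: FL=W FR=W RL=S RR=S
t=12: FL=S FR=S RL=S RR=W
t=13: FL=S FR=S RL=S RR=W

t=0: phase=(4,4,7,1) vs β=5 → FL=S FR=S RL=W RR=S
t=1: phase=(5,5,0,2) vs β=5 → FL=W FR=W RL=S RR=S
t=2: phase=(6,6,1,3) vs β=5 → FL=W FR=W RL=S RR=S
t=4: phase=(0,0,3,5) vs β=5 → FL=S FR=S RL=S RR=W
t=10: phase=(6,6,1,3) vs β=5 → FL=W FR=W RL=S RR=S
t=11: phase=(7,7,2,4) vs β=5 → FL=W FR=W RL=S RR=S
t=12: phase=(0,0,3,5) vs β=5 → FL=S FR=S RL=S RR=W
t=13: phase=(1,1,4,6) vs β=5 → FL=S FR=S RL=S RR=W


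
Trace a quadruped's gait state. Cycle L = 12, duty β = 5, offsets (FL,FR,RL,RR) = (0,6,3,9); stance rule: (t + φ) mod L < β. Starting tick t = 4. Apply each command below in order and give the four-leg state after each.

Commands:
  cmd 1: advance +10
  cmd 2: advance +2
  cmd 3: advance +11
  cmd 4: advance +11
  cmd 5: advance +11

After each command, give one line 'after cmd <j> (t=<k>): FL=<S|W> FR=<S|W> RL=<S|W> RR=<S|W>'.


start t=4: FL=S FR=W RL=W RR=S
cmd 1: advance +10 → t=14, phase=(2,8,5,11) → FL=S FR=W RL=W RR=W
cmd 2: advance +2 → t=16, phase=(4,10,7,1) → FL=S FR=W RL=W RR=S
cmd 3: advance +11 → t=27, phase=(3,9,6,0) → FL=S FR=W RL=W RR=S
cmd 4: advance +11 → t=38, phase=(2,8,5,11) → FL=S FR=W RL=W RR=W
cmd 5: advance +11 → t=49, phase=(1,7,4,10) → FL=S FR=W RL=S RR=W

after cmd 1 (t=14): FL=S FR=W RL=W RR=W
after cmd 2 (t=16): FL=S FR=W RL=W RR=S
after cmd 3 (t=27): FL=S FR=W RL=W RR=S
after cmd 4 (t=38): FL=S FR=W RL=W RR=W
after cmd 5 (t=49): FL=S FR=W RL=S RR=W


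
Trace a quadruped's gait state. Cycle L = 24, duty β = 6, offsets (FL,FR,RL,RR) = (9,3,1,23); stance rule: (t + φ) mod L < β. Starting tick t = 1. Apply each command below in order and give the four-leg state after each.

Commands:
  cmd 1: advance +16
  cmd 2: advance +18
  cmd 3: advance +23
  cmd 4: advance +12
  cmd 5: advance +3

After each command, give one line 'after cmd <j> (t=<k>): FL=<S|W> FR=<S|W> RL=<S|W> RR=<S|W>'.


start t=1: FL=W FR=S RL=S RR=S
cmd 1: advance +16 → t=17, phase=(2,20,18,16) → FL=S FR=W RL=W RR=W
cmd 2: advance +18 → t=35, phase=(20,14,12,10) → FL=W FR=W RL=W RR=W
cmd 3: advance +23 → t=58, phase=(19,13,11,9) → FL=W FR=W RL=W RR=W
cmd 4: advance +12 → t=70, phase=(7,1,23,21) → FL=W FR=S RL=W RR=W
cmd 5: advance +3 → t=73, phase=(10,4,2,0) → FL=W FR=S RL=S RR=S

after cmd 1 (t=17): FL=S FR=W RL=W RR=W
after cmd 2 (t=35): FL=W FR=W RL=W RR=W
after cmd 3 (t=58): FL=W FR=W RL=W RR=W
after cmd 4 (t=70): FL=W FR=S RL=W RR=W
after cmd 5 (t=73): FL=W FR=S RL=S RR=S
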